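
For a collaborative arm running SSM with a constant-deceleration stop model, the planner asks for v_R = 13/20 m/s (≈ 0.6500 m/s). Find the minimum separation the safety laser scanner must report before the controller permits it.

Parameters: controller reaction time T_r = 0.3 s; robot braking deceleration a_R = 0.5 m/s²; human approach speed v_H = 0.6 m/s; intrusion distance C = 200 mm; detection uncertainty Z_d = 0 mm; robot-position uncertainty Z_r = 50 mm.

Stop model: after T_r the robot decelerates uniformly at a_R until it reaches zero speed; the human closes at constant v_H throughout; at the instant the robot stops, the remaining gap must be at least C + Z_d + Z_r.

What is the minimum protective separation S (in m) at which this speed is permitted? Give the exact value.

stop time T_s = (13/20)/(1/2) = 1.3000 s
reaction-phase robot travel = 0.6500·0.3000 = 0.1950 m
braking distance = 0.6500²/(2·0.5000) = 0.4225 m
person approaches 0.6000·(0.3000+1.3000) = 0.9600 m
residual clearance needed = 0.2000+0.0000+0.0500 = 0.2500 m
S_min ≈ 0.1950+0.4225+0.9600+0.2500  ⇒  S_min = 731/400 m

S_min = 731/400 m = 1.8275 m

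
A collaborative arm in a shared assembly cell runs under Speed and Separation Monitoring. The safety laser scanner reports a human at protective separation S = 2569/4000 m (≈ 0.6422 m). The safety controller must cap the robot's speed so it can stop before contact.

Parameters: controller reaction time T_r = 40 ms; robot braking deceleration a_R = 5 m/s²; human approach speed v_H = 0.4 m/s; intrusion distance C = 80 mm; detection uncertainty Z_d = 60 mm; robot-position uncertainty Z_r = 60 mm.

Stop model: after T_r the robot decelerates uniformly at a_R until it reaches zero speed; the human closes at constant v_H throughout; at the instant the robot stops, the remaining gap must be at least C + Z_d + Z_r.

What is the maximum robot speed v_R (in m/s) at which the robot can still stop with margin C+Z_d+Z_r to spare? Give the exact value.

quadratic (1/10)·v² + (3/25)·v + (-341/800) = 0
  disc = (3/25)² − 4·(1/10)·(-341/800) = 1849/10000 ; √disc = 43/100
  v_R = (−(3/25) + 43/100) / (2·(1/10)) = 31/20 m/s
check:
stop time T_s = (31/20)/5 = 0.3100 s
robot covers v_R·T_r = 1.5500·0.0400 = 0.0620 m before braking
braking distance = 1.5500²/(2·5.0000) = 0.2402 m
human over T_r+T_s: 0.4000·(0.0400+0.3100) = 0.1400 m
C+Z_d+Z_r = 0.0800+0.0600+0.0600 = 0.2000 m
sum ≈ 0.0620+0.2402+0.1400+0.2000 ≈ 0.6422 m = S ✓

v_R_max = 31/20 m/s = 1.5500 m/s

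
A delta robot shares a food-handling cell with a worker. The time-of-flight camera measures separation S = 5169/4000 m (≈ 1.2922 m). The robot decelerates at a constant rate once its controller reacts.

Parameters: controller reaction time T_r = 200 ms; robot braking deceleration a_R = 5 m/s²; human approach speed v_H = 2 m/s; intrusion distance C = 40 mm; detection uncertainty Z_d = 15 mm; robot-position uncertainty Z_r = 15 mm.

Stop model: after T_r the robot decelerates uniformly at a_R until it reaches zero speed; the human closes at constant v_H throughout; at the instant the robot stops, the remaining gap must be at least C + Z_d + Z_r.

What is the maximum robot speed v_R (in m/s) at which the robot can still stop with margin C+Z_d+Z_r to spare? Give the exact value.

quadratic (1/10)·v² + (3/5)·v + (-3289/4000) = 0
  disc = (3/5)² − 4·(1/10)·(-3289/4000) = 6889/10000 ; √disc = 83/100
  v_R = (−(3/5) + 83/100) / (2·(1/10)) = 23/20 m/s
check:
stop time T_s = (23/20)/5 = 0.2300 s
robot in T_r: 1.1500·0.2000 = 0.2300 m
robot under decel: 1.1500²/(2·5.0000) = 0.1323 m
person approaches 2.0000·(0.2000+0.2300) = 0.8600 m
margins: 0.0400+0.0150+0.0150 = 0.0700 m
sum ≈ 0.2300+0.1323+0.8600+0.0700 ≈ 1.2922 m = S ✓

v_R_max = 23/20 m/s = 1.1500 m/s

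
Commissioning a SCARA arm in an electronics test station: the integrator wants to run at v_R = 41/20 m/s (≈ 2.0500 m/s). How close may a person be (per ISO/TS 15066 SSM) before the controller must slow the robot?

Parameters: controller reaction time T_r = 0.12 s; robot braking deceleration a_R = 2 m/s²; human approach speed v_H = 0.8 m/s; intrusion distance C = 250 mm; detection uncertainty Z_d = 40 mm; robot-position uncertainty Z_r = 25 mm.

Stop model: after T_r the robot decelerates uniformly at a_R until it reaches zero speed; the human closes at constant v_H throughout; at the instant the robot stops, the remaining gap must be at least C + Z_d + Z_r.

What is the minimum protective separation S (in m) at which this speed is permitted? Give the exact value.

braking lasts T_s = (41/20)/2 = 1.0250 s
robot in T_r: 2.0500·0.1200 = 0.2460 m
braking distance = 2.0500²/(2·2.0000) = 1.0506 m
human closes 0.8000·1.1450 = 0.9160 m
C+Z_d+Z_r = 0.2500+0.0400+0.0250 = 0.3150 m
S_min ≈ 0.2460+1.0506+0.9160+0.3150  ⇒  S_min = 20221/8000 m

S_min = 20221/8000 m = 2.5276 m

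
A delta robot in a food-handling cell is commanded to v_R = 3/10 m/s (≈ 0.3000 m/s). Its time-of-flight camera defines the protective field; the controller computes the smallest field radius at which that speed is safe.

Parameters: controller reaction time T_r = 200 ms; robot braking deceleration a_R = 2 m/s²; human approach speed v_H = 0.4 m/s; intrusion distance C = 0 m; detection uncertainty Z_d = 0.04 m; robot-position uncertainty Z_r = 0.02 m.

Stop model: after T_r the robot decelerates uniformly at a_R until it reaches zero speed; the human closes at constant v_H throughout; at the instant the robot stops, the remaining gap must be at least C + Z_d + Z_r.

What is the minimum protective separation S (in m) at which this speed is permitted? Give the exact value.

S_min = 113/400 m = 0.2825 m

T_s = v_R/a_R = (3/10)/2 = 0.1500 s
robot in T_r: 0.3000·0.2000 = 0.0600 m
braking distance = 0.3000²/(2·2.0000) = 0.0225 m
human closes 0.4000·0.3500 = 0.1400 m
margins: 0.0000+0.0400+0.0200 = 0.0600 m
S_min ≈ 0.0600+0.0225+0.1400+0.0600  ⇒  S_min = 113/400 m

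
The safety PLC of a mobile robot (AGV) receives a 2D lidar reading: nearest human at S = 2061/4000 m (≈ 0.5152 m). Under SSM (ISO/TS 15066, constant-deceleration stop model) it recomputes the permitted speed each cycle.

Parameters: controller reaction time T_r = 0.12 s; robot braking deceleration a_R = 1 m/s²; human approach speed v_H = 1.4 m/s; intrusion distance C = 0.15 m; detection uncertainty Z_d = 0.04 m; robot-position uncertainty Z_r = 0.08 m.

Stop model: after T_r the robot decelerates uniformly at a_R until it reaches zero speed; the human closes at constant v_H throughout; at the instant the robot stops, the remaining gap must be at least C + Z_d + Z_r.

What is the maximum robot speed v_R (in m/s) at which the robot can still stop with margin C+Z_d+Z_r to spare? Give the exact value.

v_R_max = 1/20 m/s = 0.0500 m/s

at the boundary: (1/2)·v² + (38/25)·v + (-309/4000) = 0
  disc = (38/25)² − 4·(1/2)·(-309/4000) = 24649/10000 ; √disc = 157/100
  v_R = (−(38/25) + 157/100) / (2·(1/2)) = 1/20 m/s
check:
T_s = v_R/a_R = (1/20)/1 = 0.0500 s
robot covers v_R·T_r = 0.0500·0.1200 = 0.0060 m before braking
braking distance = 0.0500²/(2·1.0000) = 0.0013 m
human closes 1.4000·0.1700 = 0.2380 m
margins: 0.1500+0.0400+0.0800 = 0.2700 m
sum ≈ 0.0060+0.0013+0.2380+0.2700 ≈ 0.5152 m = S ✓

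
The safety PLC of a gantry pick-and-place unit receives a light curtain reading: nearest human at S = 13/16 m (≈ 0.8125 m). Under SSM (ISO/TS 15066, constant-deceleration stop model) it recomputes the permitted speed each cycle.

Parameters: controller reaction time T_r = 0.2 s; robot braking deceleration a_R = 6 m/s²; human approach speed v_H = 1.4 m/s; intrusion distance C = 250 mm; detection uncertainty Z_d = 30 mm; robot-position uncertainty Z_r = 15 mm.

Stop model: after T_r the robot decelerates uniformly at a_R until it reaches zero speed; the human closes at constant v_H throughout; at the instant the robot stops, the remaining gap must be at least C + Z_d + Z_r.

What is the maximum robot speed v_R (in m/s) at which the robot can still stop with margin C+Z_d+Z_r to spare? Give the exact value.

v_R_max = 1/2 m/s = 0.5000 m/s

quadratic (1/12)·v² + (13/30)·v + (-19/80) = 0
  disc = (13/30)² − 4·(1/12)·(-19/80) = 961/3600 ; √disc = 31/60
  v_R = (−(13/30) + 31/60) / (2·(1/12)) = 1/2 m/s
check:
braking lasts T_s = (1/2)/6 = 0.0833 s
robot in T_r: 0.5000·0.2000 = 0.1000 m
braking distance = 0.5000²/(2·6.0000) = 0.0208 m
person approaches 1.4000·(0.2000+0.0833) = 0.3967 m
C+Z_d+Z_r = 0.2500+0.0300+0.0150 = 0.2950 m
sum ≈ 0.1000+0.0208+0.3967+0.2950 ≈ 0.8125 m = S ✓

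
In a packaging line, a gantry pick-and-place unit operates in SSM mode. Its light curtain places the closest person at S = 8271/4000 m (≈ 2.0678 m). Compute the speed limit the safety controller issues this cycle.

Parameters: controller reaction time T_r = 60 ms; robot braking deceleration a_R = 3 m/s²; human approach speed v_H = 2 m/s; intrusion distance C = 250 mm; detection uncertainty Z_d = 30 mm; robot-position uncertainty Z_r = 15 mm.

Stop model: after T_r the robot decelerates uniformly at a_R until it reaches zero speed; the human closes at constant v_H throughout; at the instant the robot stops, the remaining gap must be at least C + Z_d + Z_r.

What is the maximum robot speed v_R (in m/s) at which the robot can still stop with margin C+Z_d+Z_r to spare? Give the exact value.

v_R_max = 33/20 m/s = 1.6500 m/s

quadratic (1/6)·v² + (109/150)·v + (-6611/4000) = 0
  disc = (109/150)² − 4·(1/6)·(-6611/4000) = 146689/90000 ; √disc = 383/300
  v_R = (−(109/150) + 383/300) / (2·(1/6)) = 33/20 m/s
check:
braking lasts T_s = (33/20)/3 = 0.5500 s
reaction-phase robot travel = 1.6500·0.0600 = 0.0990 m
braking distance = 1.6500²/(2·3.0000) = 0.4537 m
person approaches 2.0000·(0.0600+0.5500) = 1.2200 m
C+Z_d+Z_r = 0.2500+0.0300+0.0150 = 0.2950 m
sum ≈ 0.0990+0.4537+1.2200+0.2950 ≈ 2.0678 m = S ✓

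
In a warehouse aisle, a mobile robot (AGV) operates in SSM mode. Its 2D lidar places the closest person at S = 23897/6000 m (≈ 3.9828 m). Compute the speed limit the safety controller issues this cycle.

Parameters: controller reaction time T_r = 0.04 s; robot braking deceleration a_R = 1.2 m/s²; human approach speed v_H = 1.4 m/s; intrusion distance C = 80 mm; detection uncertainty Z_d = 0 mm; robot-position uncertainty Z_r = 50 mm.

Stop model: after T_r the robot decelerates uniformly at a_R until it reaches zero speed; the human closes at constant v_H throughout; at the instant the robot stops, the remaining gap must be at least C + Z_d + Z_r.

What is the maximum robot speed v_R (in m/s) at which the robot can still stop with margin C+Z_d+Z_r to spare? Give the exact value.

collect terms ⇒ (5/12)·v_R² + (181/150)·v_R + (-22781/6000) = 0
  disc = (181/150)² − 4·(5/12)·(-22781/6000) = 77841/10000 ; √disc = 279/100
  v_R = (−(181/150) + 279/100) / (2·(5/12)) = 19/10 m/s
check:
T_s = v_R/a_R = (19/10)/(6/5) = 1.5833 s
robot covers v_R·T_r = 1.9000·0.0400 = 0.0760 m before braking
robot covers 1.9000·1.5833 − ½·1.2000·1.5833² = 1.5042 m while stopping
human closes 1.4000·1.6233 = 2.2727 m
residual clearance needed = 0.0800+0.0000+0.0500 = 0.1300 m
sum ≈ 0.0760+1.5042+2.2727+0.1300 ≈ 3.9828 m = S ✓

v_R_max = 19/10 m/s = 1.9000 m/s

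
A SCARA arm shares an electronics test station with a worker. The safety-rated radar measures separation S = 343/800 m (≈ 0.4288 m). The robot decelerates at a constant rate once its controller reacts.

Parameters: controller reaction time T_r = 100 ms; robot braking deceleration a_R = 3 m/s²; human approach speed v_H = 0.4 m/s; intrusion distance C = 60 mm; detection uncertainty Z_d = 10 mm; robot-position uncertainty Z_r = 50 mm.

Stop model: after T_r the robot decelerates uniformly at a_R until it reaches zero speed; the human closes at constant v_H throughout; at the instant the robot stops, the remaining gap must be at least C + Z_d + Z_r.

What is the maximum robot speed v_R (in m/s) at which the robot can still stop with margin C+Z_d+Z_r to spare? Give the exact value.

at the boundary: (1/6)·v² + (7/30)·v + (-43/160) = 0
  disc = (7/30)² − 4·(1/6)·(-43/160) = 841/3600 ; √disc = 29/60
  v_R = (−(7/30) + 29/60) / (2·(1/6)) = 3/4 m/s
check:
braking lasts T_s = (3/4)/3 = 0.2500 s
reaction-phase robot travel = 0.7500·0.1000 = 0.0750 m
braking distance = 0.7500²/(2·3.0000) = 0.0938 m
human closes 0.4000·0.3500 = 0.1400 m
residual clearance needed = 0.0600+0.0100+0.0500 = 0.1200 m
sum ≈ 0.0750+0.0938+0.1400+0.1200 ≈ 0.4288 m = S ✓

v_R_max = 3/4 m/s = 0.7500 m/s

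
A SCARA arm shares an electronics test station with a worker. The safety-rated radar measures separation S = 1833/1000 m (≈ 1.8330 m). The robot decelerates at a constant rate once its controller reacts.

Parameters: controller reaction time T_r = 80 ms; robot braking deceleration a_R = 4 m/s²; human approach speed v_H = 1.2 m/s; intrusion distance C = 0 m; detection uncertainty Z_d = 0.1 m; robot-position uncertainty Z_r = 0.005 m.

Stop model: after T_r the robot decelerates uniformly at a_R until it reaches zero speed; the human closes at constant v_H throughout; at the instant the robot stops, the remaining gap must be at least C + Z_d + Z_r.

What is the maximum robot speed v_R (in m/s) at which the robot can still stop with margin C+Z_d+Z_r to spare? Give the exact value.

v_R_max = 12/5 m/s = 2.4000 m/s

collect terms ⇒ (1/8)·v_R² + (19/50)·v_R + (-204/125) = 0
  disc = (19/50)² − 4·(1/8)·(-204/125) = 2401/2500 ; √disc = 49/50
  v_R = (−(19/50) + 49/50) / (2·(1/8)) = 12/5 m/s
check:
braking lasts T_s = (12/5)/4 = 0.6000 s
robot in T_r: 2.4000·0.0800 = 0.1920 m
robot under decel: 2.4000²/(2·4.0000) = 0.7200 m
person approaches 1.2000·(0.0800+0.6000) = 0.8160 m
C+Z_d+Z_r = 0.0000+0.1000+0.0050 = 0.1050 m
sum ≈ 0.1920+0.7200+0.8160+0.1050 ≈ 1.8330 m = S ✓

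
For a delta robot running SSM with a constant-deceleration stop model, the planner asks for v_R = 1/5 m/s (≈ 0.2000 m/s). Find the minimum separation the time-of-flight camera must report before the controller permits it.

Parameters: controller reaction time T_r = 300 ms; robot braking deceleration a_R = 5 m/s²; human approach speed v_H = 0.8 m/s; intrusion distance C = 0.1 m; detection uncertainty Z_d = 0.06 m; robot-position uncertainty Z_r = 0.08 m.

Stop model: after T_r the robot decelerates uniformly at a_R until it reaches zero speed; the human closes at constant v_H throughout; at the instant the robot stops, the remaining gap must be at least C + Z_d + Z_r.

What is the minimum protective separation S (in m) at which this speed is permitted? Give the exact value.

S_min = 72/125 m = 0.5760 m

T_s = v_R/a_R = (1/5)/5 = 0.0400 s
reaction-phase robot travel = 0.2000·0.3000 = 0.0600 m
robot covers 0.2000·0.0400 − ½·5.0000·0.0400² = 0.0040 m while stopping
person approaches 0.8000·(0.3000+0.0400) = 0.2720 m
margins: 0.1000+0.0600+0.0800 = 0.2400 m
S_min ≈ 0.0600+0.0040+0.2720+0.2400  ⇒  S_min = 72/125 m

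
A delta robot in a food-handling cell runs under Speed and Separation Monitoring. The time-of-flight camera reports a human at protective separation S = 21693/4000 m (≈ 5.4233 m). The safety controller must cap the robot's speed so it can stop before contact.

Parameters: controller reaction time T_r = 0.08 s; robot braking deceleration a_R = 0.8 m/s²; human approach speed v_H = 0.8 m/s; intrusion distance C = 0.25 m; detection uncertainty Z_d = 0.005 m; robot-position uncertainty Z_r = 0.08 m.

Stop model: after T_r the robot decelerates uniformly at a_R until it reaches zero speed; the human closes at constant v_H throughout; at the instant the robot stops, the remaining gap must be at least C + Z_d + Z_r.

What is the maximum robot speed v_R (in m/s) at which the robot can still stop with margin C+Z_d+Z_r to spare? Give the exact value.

v_R_max = 21/10 m/s = 2.1000 m/s

at the boundary: (5/8)·v² + (27/25)·v + (-20097/4000) = 0
  disc = (27/25)² − 4·(5/8)·(-20097/4000) = 549081/40000 ; √disc = 741/200
  v_R = (−(27/25) + 741/200) / (2·(5/8)) = 21/10 m/s
check:
T_s = v_R/a_R = (21/10)/(4/5) = 2.6250 s
robot in T_r: 2.1000·0.0800 = 0.1680 m
robot under decel: 2.1000²/(2·0.8000) = 2.7563 m
person approaches 0.8000·(0.0800+2.6250) = 2.1640 m
C+Z_d+Z_r = 0.2500+0.0050+0.0800 = 0.3350 m
sum ≈ 0.1680+2.7563+2.1640+0.3350 ≈ 5.4233 m = S ✓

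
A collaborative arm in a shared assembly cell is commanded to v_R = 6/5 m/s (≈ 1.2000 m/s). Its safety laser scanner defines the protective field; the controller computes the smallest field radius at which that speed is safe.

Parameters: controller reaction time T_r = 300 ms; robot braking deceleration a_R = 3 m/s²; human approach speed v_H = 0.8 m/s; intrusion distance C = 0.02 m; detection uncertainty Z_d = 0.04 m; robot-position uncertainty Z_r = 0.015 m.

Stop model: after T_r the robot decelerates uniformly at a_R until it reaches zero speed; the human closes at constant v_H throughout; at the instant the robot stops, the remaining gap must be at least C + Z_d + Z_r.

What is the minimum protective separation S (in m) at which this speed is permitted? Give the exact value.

S_min = 247/200 m = 1.2350 m

stop time T_s = (6/5)/3 = 0.4000 s
robot covers v_R·T_r = 1.2000·0.3000 = 0.3600 m before braking
braking distance = 1.2000²/(2·3.0000) = 0.2400 m
person approaches 0.8000·(0.3000+0.4000) = 0.5600 m
C+Z_d+Z_r = 0.0200+0.0400+0.0150 = 0.0750 m
S_min ≈ 0.3600+0.2400+0.5600+0.0750  ⇒  S_min = 247/200 m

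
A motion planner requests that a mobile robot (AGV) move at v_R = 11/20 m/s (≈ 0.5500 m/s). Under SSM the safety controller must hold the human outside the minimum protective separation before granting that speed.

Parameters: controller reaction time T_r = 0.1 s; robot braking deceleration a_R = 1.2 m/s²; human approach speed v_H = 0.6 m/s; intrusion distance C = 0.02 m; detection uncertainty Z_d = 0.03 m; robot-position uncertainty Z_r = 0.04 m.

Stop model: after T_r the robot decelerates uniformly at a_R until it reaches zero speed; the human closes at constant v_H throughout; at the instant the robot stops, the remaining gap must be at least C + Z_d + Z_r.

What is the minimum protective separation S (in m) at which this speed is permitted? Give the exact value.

braking lasts T_s = (11/20)/(6/5) = 0.4583 s
robot in T_r: 0.5500·0.1000 = 0.0550 m
robot covers 0.5500·0.4583 − ½·1.2000·0.4583² = 0.1260 m while stopping
human over T_r+T_s: 0.6000·(0.1000+0.4583) = 0.3350 m
residual clearance needed = 0.0200+0.0300+0.0400 = 0.0900 m
S_min ≈ 0.0550+0.1260+0.3350+0.0900  ⇒  S_min = 2909/4800 m

S_min = 2909/4800 m = 0.6060 m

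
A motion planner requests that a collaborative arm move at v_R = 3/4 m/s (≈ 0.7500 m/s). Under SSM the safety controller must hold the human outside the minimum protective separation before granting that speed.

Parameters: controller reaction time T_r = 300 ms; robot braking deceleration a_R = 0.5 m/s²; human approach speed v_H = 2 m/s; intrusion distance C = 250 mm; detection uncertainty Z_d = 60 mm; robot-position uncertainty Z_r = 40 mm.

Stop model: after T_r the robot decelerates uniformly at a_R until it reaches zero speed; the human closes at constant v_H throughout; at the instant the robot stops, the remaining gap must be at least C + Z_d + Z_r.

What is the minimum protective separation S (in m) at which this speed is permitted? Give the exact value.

braking lasts T_s = (3/4)/(1/2) = 1.5000 s
reaction-phase robot travel = 0.7500·0.3000 = 0.2250 m
braking distance = 0.7500²/(2·0.5000) = 0.5625 m
human over T_r+T_s: 2.0000·(0.3000+1.5000) = 3.6000 m
residual clearance needed = 0.2500+0.0600+0.0400 = 0.3500 m
S_min ≈ 0.2250+0.5625+3.6000+0.3500  ⇒  S_min = 379/80 m

S_min = 379/80 m = 4.7375 m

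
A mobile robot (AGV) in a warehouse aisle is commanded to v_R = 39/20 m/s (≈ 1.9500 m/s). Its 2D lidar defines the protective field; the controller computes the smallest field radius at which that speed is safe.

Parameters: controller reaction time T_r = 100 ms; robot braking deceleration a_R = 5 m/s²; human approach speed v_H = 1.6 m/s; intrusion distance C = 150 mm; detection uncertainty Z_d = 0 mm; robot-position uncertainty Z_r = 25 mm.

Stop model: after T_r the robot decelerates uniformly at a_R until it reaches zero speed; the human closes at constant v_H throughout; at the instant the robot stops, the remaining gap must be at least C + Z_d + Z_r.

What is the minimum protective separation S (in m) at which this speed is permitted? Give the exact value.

S_min = 6137/4000 m = 1.5342 m

braking lasts T_s = (39/20)/5 = 0.3900 s
robot covers v_R·T_r = 1.9500·0.1000 = 0.1950 m before braking
robot under decel: 1.9500²/(2·5.0000) = 0.3802 m
person approaches 1.6000·(0.1000+0.3900) = 0.7840 m
residual clearance needed = 0.1500+0.0000+0.0250 = 0.1750 m
S_min ≈ 0.1950+0.3802+0.7840+0.1750  ⇒  S_min = 6137/4000 m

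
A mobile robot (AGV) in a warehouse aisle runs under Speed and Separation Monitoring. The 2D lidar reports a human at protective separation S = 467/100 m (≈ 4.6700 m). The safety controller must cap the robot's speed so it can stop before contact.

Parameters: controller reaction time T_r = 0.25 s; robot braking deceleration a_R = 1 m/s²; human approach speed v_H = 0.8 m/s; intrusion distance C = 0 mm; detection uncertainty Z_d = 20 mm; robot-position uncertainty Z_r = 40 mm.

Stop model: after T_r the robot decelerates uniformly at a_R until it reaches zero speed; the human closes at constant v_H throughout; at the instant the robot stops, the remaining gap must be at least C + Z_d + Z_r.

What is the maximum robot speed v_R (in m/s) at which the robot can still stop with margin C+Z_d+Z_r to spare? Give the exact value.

at the boundary: (1/2)·v² + (21/20)·v + (-441/100) = 0
  disc = (21/20)² − 4·(1/2)·(-441/100) = 3969/400 ; √disc = 63/20
  v_R = (−(21/20) + 63/20) / (2·(1/2)) = 21/10 m/s
check:
braking lasts T_s = (21/10)/1 = 2.1000 s
robot covers v_R·T_r = 2.1000·0.2500 = 0.5250 m before braking
robot under decel: 2.1000²/(2·1.0000) = 2.2050 m
person approaches 0.8000·(0.2500+2.1000) = 1.8800 m
residual clearance needed = 0.0000+0.0200+0.0400 = 0.0600 m
sum ≈ 0.5250+2.2050+1.8800+0.0600 ≈ 4.6700 m = S ✓

v_R_max = 21/10 m/s = 2.1000 m/s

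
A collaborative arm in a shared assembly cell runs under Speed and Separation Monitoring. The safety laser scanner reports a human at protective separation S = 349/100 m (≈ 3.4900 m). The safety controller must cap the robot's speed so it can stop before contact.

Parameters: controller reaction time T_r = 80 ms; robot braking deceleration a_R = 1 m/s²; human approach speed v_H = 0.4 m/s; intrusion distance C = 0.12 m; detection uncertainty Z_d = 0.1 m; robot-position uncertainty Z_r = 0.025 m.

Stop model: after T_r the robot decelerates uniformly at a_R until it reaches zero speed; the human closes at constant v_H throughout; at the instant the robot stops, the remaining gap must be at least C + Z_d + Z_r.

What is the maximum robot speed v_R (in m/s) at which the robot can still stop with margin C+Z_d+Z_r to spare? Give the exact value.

v_R_max = 21/10 m/s = 2.1000 m/s

quadratic (1/2)·v² + (12/25)·v + (-3213/1000) = 0
  disc = (12/25)² − 4·(1/2)·(-3213/1000) = 16641/2500 ; √disc = 129/50
  v_R = (−(12/25) + 129/50) / (2·(1/2)) = 21/10 m/s
check:
T_s = v_R/a_R = (21/10)/1 = 2.1000 s
reaction-phase robot travel = 2.1000·0.0800 = 0.1680 m
braking distance = 2.1000²/(2·1.0000) = 2.2050 m
human closes 0.4000·2.1800 = 0.8720 m
residual clearance needed = 0.1200+0.1000+0.0250 = 0.2450 m
sum ≈ 0.1680+2.2050+0.8720+0.2450 ≈ 3.4900 m = S ✓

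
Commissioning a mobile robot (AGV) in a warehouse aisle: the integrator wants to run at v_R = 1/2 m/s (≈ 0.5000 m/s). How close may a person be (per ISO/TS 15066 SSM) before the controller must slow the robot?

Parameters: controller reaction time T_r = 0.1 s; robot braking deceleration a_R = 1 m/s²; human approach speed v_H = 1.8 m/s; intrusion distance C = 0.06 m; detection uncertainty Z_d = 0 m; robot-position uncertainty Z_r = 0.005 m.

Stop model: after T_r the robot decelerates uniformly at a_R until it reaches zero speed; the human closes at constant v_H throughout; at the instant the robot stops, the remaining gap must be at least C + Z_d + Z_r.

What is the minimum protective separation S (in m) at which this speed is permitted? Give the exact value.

stop time T_s = (1/2)/1 = 0.5000 s
robot in T_r: 0.5000·0.1000 = 0.0500 m
robot under decel: 0.5000²/(2·1.0000) = 0.1250 m
human over T_r+T_s: 1.8000·(0.1000+0.5000) = 1.0800 m
residual clearance needed = 0.0600+0.0000+0.0050 = 0.0650 m
S_min ≈ 0.0500+0.1250+1.0800+0.0650  ⇒  S_min = 33/25 m

S_min = 33/25 m = 1.3200 m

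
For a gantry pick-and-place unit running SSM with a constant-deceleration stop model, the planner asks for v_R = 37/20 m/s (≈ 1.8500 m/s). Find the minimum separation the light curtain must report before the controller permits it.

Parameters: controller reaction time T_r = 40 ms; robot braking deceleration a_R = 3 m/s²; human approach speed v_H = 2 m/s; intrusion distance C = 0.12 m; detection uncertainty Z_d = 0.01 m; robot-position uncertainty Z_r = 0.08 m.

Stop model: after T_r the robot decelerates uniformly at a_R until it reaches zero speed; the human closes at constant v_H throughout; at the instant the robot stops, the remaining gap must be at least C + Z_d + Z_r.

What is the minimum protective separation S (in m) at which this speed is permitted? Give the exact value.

braking lasts T_s = (37/20)/3 = 0.6167 s
robot in T_r: 1.8500·0.0400 = 0.0740 m
braking distance = 1.8500²/(2·3.0000) = 0.5704 m
human over T_r+T_s: 2.0000·(0.0400+0.6167) = 1.3133 m
residual clearance needed = 0.1200+0.0100+0.0800 = 0.2100 m
S_min ≈ 0.0740+0.5704+1.3133+0.2100  ⇒  S_min = 8671/4000 m

S_min = 8671/4000 m = 2.1677 m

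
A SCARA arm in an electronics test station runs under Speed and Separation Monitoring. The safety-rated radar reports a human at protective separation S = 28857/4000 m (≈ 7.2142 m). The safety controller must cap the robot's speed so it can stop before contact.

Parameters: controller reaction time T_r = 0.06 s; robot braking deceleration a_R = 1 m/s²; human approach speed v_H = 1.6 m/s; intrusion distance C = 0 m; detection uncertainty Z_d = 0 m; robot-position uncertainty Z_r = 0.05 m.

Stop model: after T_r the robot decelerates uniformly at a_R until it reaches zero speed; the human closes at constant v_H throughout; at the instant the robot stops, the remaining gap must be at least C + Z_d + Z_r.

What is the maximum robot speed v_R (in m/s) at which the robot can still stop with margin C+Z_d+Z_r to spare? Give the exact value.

v_R_max = 49/20 m/s = 2.4500 m/s

quadratic (1/2)·v² + (83/50)·v + (-28273/4000) = 0
  disc = (83/50)² − 4·(1/2)·(-28273/4000) = 168921/10000 ; √disc = 411/100
  v_R = (−(83/50) + 411/100) / (2·(1/2)) = 49/20 m/s
check:
T_s = v_R/a_R = (49/20)/1 = 2.4500 s
reaction-phase robot travel = 2.4500·0.0600 = 0.1470 m
robot covers 2.4500·2.4500 − ½·1.0000·2.4500² = 3.0013 m while stopping
person approaches 1.6000·(0.0600+2.4500) = 4.0160 m
margins: 0.0000+0.0000+0.0500 = 0.0500 m
sum ≈ 0.1470+3.0013+4.0160+0.0500 ≈ 7.2142 m = S ✓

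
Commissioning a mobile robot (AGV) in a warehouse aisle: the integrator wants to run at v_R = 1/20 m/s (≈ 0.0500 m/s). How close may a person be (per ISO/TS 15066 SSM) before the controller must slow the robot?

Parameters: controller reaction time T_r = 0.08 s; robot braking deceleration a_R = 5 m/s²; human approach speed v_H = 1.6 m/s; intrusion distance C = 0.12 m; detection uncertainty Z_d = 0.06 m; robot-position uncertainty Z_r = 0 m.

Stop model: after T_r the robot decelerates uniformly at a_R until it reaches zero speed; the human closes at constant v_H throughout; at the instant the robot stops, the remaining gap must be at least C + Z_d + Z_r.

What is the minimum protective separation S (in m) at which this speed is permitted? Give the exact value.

braking lasts T_s = (1/20)/5 = 0.0100 s
robot in T_r: 0.0500·0.0800 = 0.0040 m
robot under decel: 0.0500²/(2·5.0000) = 0.0003 m
person approaches 1.6000·(0.0800+0.0100) = 0.1440 m
margins: 0.1200+0.0600+0.0000 = 0.1800 m
S_min ≈ 0.0040+0.0003+0.1440+0.1800  ⇒  S_min = 1313/4000 m

S_min = 1313/4000 m = 0.3282 m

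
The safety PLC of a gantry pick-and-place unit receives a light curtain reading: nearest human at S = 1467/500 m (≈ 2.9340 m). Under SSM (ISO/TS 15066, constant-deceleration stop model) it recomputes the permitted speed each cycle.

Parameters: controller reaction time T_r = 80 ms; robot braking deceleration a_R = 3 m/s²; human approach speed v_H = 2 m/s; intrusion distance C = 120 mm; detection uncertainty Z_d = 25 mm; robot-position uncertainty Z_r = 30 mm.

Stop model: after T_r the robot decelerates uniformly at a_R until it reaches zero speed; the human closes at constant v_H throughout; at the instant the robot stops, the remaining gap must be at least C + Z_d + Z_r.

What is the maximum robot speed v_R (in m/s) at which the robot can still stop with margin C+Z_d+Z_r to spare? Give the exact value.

quadratic (1/6)·v² + (56/75)·v + (-2599/1000) = 0
  disc = (56/75)² − 4·(1/6)·(-2599/1000) = 51529/22500 ; √disc = 227/150
  v_R = (−(56/75) + 227/150) / (2·(1/6)) = 23/10 m/s
check:
stop time T_s = (23/10)/3 = 0.7667 s
reaction-phase robot travel = 2.3000·0.0800 = 0.1840 m
robot covers 2.3000·0.7667 − ½·3.0000·0.7667² = 0.8817 m while stopping
human over T_r+T_s: 2.0000·(0.0800+0.7667) = 1.6933 m
residual clearance needed = 0.1200+0.0250+0.0300 = 0.1750 m
sum ≈ 0.1840+0.8817+1.6933+0.1750 ≈ 2.9340 m = S ✓

v_R_max = 23/10 m/s = 2.3000 m/s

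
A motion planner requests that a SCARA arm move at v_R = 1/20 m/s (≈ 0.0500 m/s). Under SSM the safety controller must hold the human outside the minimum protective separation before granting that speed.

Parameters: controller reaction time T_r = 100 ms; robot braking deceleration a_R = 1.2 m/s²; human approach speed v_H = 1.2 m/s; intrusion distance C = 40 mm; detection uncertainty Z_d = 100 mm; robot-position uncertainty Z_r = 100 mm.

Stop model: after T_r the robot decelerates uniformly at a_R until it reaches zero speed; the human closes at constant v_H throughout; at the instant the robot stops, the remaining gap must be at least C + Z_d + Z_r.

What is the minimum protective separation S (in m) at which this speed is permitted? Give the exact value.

braking lasts T_s = (1/20)/(6/5) = 0.0417 s
robot in T_r: 0.0500·0.1000 = 0.0050 m
braking distance = 0.0500²/(2·1.2000) = 0.0010 m
person approaches 1.2000·(0.1000+0.0417) = 0.1700 m
residual clearance needed = 0.0400+0.1000+0.1000 = 0.2400 m
S_min ≈ 0.0050+0.0010+0.1700+0.2400  ⇒  S_min = 1997/4800 m

S_min = 1997/4800 m = 0.4160 m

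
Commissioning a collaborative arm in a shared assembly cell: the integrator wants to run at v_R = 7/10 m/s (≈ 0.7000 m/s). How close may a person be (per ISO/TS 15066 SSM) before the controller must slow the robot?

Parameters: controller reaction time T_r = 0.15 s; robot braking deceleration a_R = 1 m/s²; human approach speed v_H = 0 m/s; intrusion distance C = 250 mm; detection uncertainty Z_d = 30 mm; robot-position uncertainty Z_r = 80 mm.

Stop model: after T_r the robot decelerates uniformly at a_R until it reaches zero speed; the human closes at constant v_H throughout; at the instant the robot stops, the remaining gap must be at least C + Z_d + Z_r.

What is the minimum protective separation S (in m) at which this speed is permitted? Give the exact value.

braking lasts T_s = (7/10)/1 = 0.7000 s
reaction-phase robot travel = 0.7000·0.1500 = 0.1050 m
robot under decel: 0.7000²/(2·1.0000) = 0.2450 m
person approaches 0.0000·(0.1500+0.7000) = 0.0000 m
residual clearance needed = 0.2500+0.0300+0.0800 = 0.3600 m
S_min ≈ 0.1050+0.2450+0.0000+0.3600  ⇒  S_min = 71/100 m

S_min = 71/100 m = 0.7100 m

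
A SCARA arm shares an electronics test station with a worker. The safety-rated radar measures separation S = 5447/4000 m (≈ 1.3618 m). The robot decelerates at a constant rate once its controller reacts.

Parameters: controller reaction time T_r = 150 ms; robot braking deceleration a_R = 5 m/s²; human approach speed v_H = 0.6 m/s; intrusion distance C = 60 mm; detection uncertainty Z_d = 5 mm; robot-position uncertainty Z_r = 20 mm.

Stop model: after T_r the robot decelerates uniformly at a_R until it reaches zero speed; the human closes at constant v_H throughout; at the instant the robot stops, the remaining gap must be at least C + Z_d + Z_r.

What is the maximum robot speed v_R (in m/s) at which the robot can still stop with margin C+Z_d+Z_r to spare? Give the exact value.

at the boundary: (1/10)·v² + (27/100)·v + (-4747/4000) = 0
  disc = (27/100)² − 4·(1/10)·(-4747/4000) = 1369/2500 ; √disc = 37/50
  v_R = (−(27/100) + 37/50) / (2·(1/10)) = 47/20 m/s
check:
stop time T_s = (47/20)/5 = 0.4700 s
robot covers v_R·T_r = 2.3500·0.1500 = 0.3525 m before braking
robot under decel: 2.3500²/(2·5.0000) = 0.5523 m
human over T_r+T_s: 0.6000·(0.1500+0.4700) = 0.3720 m
residual clearance needed = 0.0600+0.0050+0.0200 = 0.0850 m
sum ≈ 0.3525+0.5523+0.3720+0.0850 ≈ 1.3618 m = S ✓

v_R_max = 47/20 m/s = 2.3500 m/s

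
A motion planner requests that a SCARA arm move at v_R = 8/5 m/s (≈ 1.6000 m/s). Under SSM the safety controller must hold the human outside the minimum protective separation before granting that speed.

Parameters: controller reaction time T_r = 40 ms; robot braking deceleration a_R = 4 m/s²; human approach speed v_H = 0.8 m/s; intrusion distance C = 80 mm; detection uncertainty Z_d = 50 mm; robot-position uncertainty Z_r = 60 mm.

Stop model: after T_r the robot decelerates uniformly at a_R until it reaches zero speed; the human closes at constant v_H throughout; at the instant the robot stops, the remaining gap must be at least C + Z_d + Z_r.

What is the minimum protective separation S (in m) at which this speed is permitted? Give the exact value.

stop time T_s = (8/5)/4 = 0.4000 s
reaction-phase robot travel = 1.6000·0.0400 = 0.0640 m
braking distance = 1.6000²/(2·4.0000) = 0.3200 m
person approaches 0.8000·(0.0400+0.4000) = 0.3520 m
margins: 0.0800+0.0500+0.0600 = 0.1900 m
S_min ≈ 0.0640+0.3200+0.3520+0.1900  ⇒  S_min = 463/500 m

S_min = 463/500 m = 0.9260 m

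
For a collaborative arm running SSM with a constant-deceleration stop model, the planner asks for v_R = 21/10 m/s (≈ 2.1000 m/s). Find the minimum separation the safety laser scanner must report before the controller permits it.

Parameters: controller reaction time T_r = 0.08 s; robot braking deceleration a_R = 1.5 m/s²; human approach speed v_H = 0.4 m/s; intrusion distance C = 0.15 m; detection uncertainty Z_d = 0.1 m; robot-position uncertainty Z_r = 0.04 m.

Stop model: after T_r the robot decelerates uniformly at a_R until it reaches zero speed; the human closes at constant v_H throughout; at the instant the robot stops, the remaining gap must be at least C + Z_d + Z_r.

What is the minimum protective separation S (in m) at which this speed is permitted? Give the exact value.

S_min = 63/25 m = 2.5200 m

T_s = v_R/a_R = (21/10)/(3/2) = 1.4000 s
reaction-phase robot travel = 2.1000·0.0800 = 0.1680 m
robot under decel: 2.1000²/(2·1.5000) = 1.4700 m
human closes 0.4000·1.4800 = 0.5920 m
residual clearance needed = 0.1500+0.1000+0.0400 = 0.2900 m
S_min ≈ 0.1680+1.4700+0.5920+0.2900  ⇒  S_min = 63/25 m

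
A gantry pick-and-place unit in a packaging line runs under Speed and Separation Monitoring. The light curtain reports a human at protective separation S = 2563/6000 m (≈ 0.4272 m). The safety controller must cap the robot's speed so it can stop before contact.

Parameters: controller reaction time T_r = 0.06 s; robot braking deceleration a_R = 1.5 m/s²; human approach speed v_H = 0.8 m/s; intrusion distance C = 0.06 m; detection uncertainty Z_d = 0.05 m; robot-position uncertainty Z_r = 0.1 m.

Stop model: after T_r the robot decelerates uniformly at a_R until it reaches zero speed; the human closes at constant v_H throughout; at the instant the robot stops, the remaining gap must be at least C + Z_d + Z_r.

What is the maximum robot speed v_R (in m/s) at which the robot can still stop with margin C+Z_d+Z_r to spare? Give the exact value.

v_R_max = 1/4 m/s = 0.2500 m/s

at the boundary: (1/3)·v² + (89/150)·v + (-203/1200) = 0
  disc = (89/150)² − 4·(1/3)·(-203/1200) = 361/625 ; √disc = 19/25
  v_R = (−(89/150) + 19/25) / (2·(1/3)) = 1/4 m/s
check:
braking lasts T_s = (1/4)/(3/2) = 0.1667 s
robot covers v_R·T_r = 0.2500·0.0600 = 0.0150 m before braking
braking distance = 0.2500²/(2·1.5000) = 0.0208 m
human closes 0.8000·0.2267 = 0.1813 m
C+Z_d+Z_r = 0.0600+0.0500+0.1000 = 0.2100 m
sum ≈ 0.0150+0.0208+0.1813+0.2100 ≈ 0.4272 m = S ✓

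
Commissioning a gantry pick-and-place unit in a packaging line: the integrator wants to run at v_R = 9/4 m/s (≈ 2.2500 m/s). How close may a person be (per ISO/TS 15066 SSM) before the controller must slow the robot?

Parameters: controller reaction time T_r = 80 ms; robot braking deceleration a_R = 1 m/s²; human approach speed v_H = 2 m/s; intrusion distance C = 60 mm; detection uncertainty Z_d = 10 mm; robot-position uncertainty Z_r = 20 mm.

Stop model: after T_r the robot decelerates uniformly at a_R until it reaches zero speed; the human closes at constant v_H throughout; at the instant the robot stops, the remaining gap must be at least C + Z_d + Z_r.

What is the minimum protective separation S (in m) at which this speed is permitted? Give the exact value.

S_min = 5969/800 m = 7.4612 m

braking lasts T_s = (9/4)/1 = 2.2500 s
robot in T_r: 2.2500·0.0800 = 0.1800 m
robot covers 2.2500·2.2500 − ½·1.0000·2.2500² = 2.5312 m while stopping
person approaches 2.0000·(0.0800+2.2500) = 4.6600 m
residual clearance needed = 0.0600+0.0100+0.0200 = 0.0900 m
S_min ≈ 0.1800+2.5312+4.6600+0.0900  ⇒  S_min = 5969/800 m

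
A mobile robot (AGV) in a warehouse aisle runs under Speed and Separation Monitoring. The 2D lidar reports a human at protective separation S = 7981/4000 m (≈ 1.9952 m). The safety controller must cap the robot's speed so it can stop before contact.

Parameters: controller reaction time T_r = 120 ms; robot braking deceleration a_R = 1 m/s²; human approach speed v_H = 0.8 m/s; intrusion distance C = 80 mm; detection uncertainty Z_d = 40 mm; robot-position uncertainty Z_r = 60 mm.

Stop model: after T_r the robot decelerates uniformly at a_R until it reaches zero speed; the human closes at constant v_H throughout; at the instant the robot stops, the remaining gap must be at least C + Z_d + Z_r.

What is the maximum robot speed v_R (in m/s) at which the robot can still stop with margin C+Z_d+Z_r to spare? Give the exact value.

v_R_max = 23/20 m/s = 1.1500 m/s

quadratic (1/2)·v² + (23/25)·v + (-6877/4000) = 0
  disc = (23/25)² − 4·(1/2)·(-6877/4000) = 42849/10000 ; √disc = 207/100
  v_R = (−(23/25) + 207/100) / (2·(1/2)) = 23/20 m/s
check:
stop time T_s = (23/20)/1 = 1.1500 s
robot covers v_R·T_r = 1.1500·0.1200 = 0.1380 m before braking
braking distance = 1.1500²/(2·1.0000) = 0.6613 m
human closes 0.8000·1.2700 = 1.0160 m
C+Z_d+Z_r = 0.0800+0.0400+0.0600 = 0.1800 m
sum ≈ 0.1380+0.6613+1.0160+0.1800 ≈ 1.9952 m = S ✓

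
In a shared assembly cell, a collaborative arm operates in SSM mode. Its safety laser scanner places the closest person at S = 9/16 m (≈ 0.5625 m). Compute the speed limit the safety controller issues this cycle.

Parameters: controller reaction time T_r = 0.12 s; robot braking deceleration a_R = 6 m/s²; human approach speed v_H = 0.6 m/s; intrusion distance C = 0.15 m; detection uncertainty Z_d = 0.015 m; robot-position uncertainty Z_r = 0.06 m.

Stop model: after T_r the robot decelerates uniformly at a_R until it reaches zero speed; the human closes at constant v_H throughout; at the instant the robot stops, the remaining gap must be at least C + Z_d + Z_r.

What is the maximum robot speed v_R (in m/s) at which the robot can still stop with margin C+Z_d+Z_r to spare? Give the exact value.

quadratic (1/12)·v² + (11/50)·v + (-531/2000) = 0
  disc = (11/50)² − 4·(1/12)·(-531/2000) = 1369/10000 ; √disc = 37/100
  v_R = (−(11/50) + 37/100) / (2·(1/12)) = 9/10 m/s
check:
T_s = v_R/a_R = (9/10)/6 = 0.1500 s
robot in T_r: 0.9000·0.1200 = 0.1080 m
robot covers 0.9000·0.1500 − ½·6.0000·0.1500² = 0.0675 m while stopping
human over T_r+T_s: 0.6000·(0.1200+0.1500) = 0.1620 m
C+Z_d+Z_r = 0.1500+0.0150+0.0600 = 0.2250 m
sum ≈ 0.1080+0.0675+0.1620+0.2250 ≈ 0.5625 m = S ✓

v_R_max = 9/10 m/s = 0.9000 m/s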